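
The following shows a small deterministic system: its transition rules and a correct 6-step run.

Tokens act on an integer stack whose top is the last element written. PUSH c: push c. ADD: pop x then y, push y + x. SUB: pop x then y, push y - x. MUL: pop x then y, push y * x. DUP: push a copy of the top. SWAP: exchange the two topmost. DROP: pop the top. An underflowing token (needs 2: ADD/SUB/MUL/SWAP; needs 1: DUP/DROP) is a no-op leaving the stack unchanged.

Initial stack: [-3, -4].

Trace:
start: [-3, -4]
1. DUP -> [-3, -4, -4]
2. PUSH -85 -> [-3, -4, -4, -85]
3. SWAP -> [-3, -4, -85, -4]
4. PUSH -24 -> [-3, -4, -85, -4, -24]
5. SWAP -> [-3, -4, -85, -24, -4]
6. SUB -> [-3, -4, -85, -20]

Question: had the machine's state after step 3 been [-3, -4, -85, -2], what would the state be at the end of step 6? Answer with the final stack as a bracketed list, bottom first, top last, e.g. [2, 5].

state after step 3 := [-3, -4, -85, -2]
4. PUSH -24 -> [-3, -4, -85, -2, -24]
5. SWAP -> [-3, -4, -85, -24, -2]
6. SUB -> [-3, -4, -85, -22]

[-3, -4, -85, -22]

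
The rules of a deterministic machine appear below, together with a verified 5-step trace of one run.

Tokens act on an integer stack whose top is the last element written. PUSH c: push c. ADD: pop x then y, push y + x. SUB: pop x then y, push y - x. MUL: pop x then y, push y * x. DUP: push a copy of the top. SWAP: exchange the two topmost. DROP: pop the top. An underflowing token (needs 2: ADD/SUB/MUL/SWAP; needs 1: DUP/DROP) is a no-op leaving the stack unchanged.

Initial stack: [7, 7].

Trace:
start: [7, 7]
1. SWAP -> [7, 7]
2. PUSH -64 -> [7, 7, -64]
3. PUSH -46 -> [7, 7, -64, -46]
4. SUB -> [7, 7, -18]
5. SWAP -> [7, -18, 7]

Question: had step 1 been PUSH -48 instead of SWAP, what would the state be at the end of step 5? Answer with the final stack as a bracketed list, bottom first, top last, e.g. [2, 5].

(re-executing from step 1 with the substitution; state before step 1: [7, 7])
1. PUSH -48 -> [7, 7, -48]
2. PUSH -64 -> [7, 7, -48, -64]
3. PUSH -46 -> [7, 7, -48, -64, -46]
4. SUB -> [7, 7, -48, -18]
5. SWAP -> [7, 7, -18, -48]

[7, 7, -18, -48]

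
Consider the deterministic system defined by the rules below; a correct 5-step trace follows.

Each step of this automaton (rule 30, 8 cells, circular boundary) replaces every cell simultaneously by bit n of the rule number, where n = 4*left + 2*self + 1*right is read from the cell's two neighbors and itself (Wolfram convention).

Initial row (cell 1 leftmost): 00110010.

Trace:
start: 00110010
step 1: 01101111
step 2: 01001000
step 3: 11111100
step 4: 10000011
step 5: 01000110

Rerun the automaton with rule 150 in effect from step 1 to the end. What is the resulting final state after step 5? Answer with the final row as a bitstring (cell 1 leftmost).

(re-executing steps 1..5 under rule 150; state before step 1: 00110010)
step 1: 01001111
step 2: 01110110
step 3: 10100001
step 4: 00110010
step 5: 01001111

01001111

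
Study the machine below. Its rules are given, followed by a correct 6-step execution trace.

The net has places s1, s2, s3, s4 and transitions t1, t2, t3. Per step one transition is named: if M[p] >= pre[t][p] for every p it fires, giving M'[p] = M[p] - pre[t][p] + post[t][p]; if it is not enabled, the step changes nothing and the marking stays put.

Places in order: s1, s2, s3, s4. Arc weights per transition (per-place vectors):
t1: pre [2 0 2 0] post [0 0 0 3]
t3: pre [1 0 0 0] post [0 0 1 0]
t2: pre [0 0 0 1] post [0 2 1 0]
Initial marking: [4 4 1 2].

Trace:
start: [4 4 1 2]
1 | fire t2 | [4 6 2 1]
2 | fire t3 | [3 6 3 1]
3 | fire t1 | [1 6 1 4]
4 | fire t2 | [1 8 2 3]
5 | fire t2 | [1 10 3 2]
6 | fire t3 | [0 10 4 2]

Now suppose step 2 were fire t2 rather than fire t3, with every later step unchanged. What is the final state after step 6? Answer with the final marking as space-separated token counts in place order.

1 12 4 1

(re-executing from step 2 with the substitution; state before step 2: [4 6 2 1])
2 | fire t2 | [4 8 3 0]
3 | fire t1 | [2 8 1 3]
4 | fire t2 | [2 10 2 2]
5 | fire t2 | [2 12 3 1]
6 | fire t3 | [1 12 4 1]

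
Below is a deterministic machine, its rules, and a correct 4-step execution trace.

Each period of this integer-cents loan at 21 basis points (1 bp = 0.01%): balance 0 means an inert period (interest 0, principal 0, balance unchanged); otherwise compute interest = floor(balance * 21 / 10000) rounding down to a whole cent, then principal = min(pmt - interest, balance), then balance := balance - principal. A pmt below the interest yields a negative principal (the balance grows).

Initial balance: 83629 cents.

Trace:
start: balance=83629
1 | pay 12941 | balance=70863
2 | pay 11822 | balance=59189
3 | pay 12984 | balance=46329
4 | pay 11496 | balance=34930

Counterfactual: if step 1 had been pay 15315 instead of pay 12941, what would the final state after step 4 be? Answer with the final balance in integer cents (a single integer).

32541

(re-executing from step 1 with the substitution; state before step 1: balance=83629)
1 | pay 15315 | balance=68489
2 | pay 11822 | balance=56810
3 | pay 12984 | balance=43945
4 | pay 11496 | balance=32541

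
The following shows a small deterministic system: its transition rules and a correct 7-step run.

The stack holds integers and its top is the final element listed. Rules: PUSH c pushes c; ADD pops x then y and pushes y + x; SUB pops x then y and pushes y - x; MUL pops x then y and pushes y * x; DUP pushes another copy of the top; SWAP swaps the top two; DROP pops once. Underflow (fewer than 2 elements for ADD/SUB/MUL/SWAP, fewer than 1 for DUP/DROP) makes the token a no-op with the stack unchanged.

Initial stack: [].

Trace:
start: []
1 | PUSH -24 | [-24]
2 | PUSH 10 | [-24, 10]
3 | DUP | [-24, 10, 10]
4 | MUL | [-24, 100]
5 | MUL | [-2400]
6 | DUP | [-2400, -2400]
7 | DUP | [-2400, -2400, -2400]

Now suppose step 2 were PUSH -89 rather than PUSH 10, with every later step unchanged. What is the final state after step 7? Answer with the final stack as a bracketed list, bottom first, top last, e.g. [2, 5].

(re-executing from step 2 with the substitution; state before step 2: [-24])
2 | PUSH -89 | [-24, -89]
3 | DUP | [-24, -89, -89]
4 | MUL | [-24, 7921]
5 | MUL | [-190104]
6 | DUP | [-190104, -190104]
7 | DUP | [-190104, -190104, -190104]

[-190104, -190104, -190104]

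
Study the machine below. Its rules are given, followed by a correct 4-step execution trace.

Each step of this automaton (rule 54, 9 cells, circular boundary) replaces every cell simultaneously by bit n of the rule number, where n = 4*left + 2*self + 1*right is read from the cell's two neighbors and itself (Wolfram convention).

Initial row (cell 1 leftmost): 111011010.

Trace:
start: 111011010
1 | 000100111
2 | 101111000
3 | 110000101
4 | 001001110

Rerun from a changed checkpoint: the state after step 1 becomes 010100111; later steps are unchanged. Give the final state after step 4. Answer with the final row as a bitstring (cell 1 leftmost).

100001111

state after step 1 := 010100111
2 | 111111000
3 | 000000101
4 | 100001111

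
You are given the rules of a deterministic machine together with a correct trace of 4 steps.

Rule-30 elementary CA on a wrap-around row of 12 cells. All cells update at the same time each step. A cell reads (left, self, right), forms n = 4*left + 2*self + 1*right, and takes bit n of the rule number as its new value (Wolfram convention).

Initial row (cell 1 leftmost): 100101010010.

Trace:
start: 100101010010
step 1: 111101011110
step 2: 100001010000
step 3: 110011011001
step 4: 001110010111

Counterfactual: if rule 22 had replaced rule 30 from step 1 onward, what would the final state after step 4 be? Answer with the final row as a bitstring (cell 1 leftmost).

000100010000

(re-executing steps 1..4 under rule 22; state before step 1: 100101010010)
step 1: 111101011110
step 2: 000001000000
step 3: 000011100000
step 4: 000100010000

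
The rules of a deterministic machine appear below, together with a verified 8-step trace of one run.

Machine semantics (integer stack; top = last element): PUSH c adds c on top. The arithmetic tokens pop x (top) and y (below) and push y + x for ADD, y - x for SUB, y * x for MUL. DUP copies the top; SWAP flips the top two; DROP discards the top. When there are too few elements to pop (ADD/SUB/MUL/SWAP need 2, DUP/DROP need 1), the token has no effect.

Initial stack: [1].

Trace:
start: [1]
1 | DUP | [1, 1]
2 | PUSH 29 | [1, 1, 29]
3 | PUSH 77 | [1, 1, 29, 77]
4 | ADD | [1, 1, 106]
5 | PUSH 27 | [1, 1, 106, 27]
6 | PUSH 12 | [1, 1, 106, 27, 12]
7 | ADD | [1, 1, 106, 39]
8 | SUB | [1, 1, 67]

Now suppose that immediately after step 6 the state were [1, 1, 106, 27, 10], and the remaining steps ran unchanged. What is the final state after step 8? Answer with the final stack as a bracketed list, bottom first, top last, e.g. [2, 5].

[1, 1, 69]

state after step 6 := [1, 1, 106, 27, 10]
7 | ADD | [1, 1, 106, 37]
8 | SUB | [1, 1, 69]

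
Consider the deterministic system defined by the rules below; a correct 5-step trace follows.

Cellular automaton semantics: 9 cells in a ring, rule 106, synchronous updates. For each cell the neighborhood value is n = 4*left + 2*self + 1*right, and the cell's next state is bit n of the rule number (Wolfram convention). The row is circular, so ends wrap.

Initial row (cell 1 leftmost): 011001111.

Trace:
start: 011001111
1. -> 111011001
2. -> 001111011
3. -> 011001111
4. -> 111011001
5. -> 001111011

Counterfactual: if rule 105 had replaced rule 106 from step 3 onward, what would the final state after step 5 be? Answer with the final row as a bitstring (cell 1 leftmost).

(re-executing steps 3..5 under rule 105; state before step 3: 001111011)
3. -> 001001111
4. -> 000001001
5. -> 011100000

011100000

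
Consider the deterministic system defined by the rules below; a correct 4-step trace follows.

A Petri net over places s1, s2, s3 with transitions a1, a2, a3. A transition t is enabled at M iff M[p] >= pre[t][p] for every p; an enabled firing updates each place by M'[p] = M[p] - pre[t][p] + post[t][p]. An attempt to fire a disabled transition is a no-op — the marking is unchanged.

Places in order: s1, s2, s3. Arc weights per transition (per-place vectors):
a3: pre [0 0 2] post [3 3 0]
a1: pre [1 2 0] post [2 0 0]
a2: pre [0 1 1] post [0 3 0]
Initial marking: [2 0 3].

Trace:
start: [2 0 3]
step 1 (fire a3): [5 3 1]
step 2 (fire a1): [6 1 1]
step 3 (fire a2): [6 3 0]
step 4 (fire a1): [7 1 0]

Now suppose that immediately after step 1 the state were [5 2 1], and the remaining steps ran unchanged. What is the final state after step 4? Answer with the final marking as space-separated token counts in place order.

6 0 1

state after step 1 := [5 2 1]
step 2 (fire a1): [6 0 1]
step 3 (fire a2): [6 0 1]
step 4 (fire a1): [6 0 1]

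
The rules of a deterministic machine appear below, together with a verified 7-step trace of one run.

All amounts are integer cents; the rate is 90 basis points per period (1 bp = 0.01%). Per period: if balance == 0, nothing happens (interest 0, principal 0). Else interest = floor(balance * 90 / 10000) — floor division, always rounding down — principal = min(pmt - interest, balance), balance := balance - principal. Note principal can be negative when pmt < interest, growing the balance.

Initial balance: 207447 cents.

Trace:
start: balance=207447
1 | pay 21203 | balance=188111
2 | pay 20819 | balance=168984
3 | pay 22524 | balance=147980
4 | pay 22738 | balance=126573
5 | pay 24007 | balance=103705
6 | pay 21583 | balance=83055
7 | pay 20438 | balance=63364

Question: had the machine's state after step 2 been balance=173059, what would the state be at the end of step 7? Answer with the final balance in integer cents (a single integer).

67626

state after step 2 := balance=173059
3 | pay 22524 | balance=152092
4 | pay 22738 | balance=130722
5 | pay 24007 | balance=107891
6 | pay 21583 | balance=87279
7 | pay 20438 | balance=67626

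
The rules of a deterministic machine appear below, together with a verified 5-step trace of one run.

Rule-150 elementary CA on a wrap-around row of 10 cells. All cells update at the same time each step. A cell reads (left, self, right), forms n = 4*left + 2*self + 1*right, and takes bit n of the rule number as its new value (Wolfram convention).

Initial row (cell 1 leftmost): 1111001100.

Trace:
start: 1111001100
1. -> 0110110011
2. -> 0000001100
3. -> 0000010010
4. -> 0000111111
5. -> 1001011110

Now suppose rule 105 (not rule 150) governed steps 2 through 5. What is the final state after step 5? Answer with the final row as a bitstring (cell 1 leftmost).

1001011110

(re-executing steps 2..5 under rule 105; state before step 2: 0110110011)
2. -> 1111110011
3. -> 0000010010
4. -> 1111000000
5. -> 1001011110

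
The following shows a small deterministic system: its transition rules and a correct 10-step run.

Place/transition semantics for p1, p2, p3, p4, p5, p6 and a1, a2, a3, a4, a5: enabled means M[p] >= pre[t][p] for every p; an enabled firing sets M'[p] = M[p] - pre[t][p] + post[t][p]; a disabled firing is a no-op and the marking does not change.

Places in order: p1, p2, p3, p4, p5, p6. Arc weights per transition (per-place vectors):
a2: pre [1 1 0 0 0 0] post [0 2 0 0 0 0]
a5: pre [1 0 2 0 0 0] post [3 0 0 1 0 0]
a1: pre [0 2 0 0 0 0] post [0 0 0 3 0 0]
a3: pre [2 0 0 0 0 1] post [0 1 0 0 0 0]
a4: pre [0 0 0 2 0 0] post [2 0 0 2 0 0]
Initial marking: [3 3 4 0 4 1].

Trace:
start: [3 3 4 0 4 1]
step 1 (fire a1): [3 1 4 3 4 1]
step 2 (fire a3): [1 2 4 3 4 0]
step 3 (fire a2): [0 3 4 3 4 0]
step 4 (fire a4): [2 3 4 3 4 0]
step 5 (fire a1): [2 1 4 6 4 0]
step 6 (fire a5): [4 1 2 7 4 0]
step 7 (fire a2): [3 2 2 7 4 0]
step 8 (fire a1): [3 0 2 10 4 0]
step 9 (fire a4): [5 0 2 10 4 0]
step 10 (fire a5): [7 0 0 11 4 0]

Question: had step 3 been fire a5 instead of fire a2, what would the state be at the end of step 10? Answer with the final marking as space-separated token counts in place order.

9 0 0 8 4 0

(re-executing from step 3 with the substitution; state before step 3: [1 2 4 3 4 0])
step 3 (fire a5): [3 2 2 4 4 0]
step 4 (fire a4): [5 2 2 4 4 0]
step 5 (fire a1): [5 0 2 7 4 0]
step 6 (fire a5): [7 0 0 8 4 0]
step 7 (fire a2): [7 0 0 8 4 0]
step 8 (fire a1): [7 0 0 8 4 0]
step 9 (fire a4): [9 0 0 8 4 0]
step 10 (fire a5): [9 0 0 8 4 0]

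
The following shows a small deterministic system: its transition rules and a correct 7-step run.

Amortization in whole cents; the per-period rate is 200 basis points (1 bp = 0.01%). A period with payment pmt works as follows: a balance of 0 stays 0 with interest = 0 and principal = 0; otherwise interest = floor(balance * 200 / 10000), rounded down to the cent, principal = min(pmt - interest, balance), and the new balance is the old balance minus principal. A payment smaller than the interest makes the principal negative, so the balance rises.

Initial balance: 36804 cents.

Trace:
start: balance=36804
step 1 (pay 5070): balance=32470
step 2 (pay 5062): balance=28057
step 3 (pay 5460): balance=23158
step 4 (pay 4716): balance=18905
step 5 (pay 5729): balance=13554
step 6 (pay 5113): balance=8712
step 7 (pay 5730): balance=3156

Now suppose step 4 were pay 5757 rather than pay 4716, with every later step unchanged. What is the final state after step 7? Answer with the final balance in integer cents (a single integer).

2050

(re-executing from step 4 with the substitution; state before step 4: balance=23158)
step 4 (pay 5757): balance=17864
step 5 (pay 5729): balance=12492
step 6 (pay 5113): balance=7628
step 7 (pay 5730): balance=2050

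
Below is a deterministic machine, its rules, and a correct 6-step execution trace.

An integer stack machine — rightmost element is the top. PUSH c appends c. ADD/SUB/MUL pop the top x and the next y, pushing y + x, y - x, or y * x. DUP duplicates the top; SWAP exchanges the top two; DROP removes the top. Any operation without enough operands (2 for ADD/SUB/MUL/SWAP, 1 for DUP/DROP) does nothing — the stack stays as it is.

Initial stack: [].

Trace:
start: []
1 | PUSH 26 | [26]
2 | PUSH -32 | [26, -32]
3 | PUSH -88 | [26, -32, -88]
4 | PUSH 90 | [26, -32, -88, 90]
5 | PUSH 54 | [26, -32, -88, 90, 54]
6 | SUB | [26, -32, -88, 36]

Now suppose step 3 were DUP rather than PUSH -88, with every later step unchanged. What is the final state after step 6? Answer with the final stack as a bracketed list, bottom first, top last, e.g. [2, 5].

[26, -32, -32, 36]

(re-executing from step 3 with the substitution; state before step 3: [26, -32])
3 | DUP | [26, -32, -32]
4 | PUSH 90 | [26, -32, -32, 90]
5 | PUSH 54 | [26, -32, -32, 90, 54]
6 | SUB | [26, -32, -32, 36]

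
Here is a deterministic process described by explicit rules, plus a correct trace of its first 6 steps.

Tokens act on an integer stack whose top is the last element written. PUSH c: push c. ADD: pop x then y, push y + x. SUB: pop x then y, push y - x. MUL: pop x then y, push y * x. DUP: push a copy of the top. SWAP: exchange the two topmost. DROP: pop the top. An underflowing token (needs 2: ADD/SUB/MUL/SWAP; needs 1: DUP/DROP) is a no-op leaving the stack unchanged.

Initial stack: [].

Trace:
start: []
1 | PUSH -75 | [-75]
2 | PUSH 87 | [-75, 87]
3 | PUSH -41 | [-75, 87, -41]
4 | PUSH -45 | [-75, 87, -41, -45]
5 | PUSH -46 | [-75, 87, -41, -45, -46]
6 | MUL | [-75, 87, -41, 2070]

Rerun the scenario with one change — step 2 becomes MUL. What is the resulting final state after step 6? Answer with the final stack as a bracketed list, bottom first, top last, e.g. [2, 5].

(re-executing from step 2 with the substitution; state before step 2: [-75])
2 | MUL | [-75]
3 | PUSH -41 | [-75, -41]
4 | PUSH -45 | [-75, -41, -45]
5 | PUSH -46 | [-75, -41, -45, -46]
6 | MUL | [-75, -41, 2070]

[-75, -41, 2070]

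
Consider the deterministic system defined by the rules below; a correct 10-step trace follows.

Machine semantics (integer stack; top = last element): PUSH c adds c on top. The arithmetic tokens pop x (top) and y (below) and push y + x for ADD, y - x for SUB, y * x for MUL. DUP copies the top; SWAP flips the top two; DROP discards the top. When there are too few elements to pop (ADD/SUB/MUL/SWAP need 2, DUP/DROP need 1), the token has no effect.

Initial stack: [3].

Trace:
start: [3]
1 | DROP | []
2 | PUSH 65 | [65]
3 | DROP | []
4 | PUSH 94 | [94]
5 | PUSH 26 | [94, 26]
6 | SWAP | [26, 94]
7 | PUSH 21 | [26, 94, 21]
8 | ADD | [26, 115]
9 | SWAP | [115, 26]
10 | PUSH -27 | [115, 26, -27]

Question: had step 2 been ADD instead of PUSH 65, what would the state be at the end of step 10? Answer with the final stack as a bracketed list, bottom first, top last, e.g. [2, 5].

[115, 26, -27]

(re-executing from step 2 with the substitution; state before step 2: [])
2 | ADD | []
3 | DROP | []
4 | PUSH 94 | [94]
5 | PUSH 26 | [94, 26]
6 | SWAP | [26, 94]
7 | PUSH 21 | [26, 94, 21]
8 | ADD | [26, 115]
9 | SWAP | [115, 26]
10 | PUSH -27 | [115, 26, -27]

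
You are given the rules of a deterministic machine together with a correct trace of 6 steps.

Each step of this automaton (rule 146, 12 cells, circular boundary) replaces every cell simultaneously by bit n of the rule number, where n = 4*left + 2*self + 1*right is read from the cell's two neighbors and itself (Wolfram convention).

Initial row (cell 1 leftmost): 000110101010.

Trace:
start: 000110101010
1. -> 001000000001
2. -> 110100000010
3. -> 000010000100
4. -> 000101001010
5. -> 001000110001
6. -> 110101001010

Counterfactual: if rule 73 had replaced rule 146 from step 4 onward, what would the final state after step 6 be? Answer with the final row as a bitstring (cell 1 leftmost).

(re-executing steps 4..6 under rule 73; state before step 4: 000010000100)
4. -> 111000110001
5. -> 001010110101
6. -> 000000110000

000000110000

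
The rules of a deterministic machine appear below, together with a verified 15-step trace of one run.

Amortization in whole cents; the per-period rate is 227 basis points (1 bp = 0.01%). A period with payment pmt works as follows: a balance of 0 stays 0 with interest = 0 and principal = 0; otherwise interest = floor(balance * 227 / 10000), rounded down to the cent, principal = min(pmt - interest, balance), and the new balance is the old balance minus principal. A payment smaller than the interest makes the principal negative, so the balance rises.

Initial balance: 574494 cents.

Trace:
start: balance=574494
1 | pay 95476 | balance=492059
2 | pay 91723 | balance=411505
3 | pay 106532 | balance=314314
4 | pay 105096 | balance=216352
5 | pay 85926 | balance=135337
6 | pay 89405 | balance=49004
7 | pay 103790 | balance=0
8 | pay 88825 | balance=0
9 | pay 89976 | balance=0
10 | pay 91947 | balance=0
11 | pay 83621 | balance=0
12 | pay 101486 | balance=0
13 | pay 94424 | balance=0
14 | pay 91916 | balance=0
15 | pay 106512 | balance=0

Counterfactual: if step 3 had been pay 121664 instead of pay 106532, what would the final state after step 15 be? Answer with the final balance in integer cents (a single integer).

0

(re-executing from step 3 with the substitution; state before step 3: balance=411505)
3 | pay 121664 | balance=299182
4 | pay 105096 | balance=200877
5 | pay 85926 | balance=119510
6 | pay 89405 | balance=32817
7 | pay 103790 | balance=0
8 | pay 88825 | balance=0
9 | pay 89976 | balance=0
10 | pay 91947 | balance=0
11 | pay 83621 | balance=0
12 | pay 101486 | balance=0
13 | pay 94424 | balance=0
14 | pay 91916 | balance=0
15 | pay 106512 | balance=0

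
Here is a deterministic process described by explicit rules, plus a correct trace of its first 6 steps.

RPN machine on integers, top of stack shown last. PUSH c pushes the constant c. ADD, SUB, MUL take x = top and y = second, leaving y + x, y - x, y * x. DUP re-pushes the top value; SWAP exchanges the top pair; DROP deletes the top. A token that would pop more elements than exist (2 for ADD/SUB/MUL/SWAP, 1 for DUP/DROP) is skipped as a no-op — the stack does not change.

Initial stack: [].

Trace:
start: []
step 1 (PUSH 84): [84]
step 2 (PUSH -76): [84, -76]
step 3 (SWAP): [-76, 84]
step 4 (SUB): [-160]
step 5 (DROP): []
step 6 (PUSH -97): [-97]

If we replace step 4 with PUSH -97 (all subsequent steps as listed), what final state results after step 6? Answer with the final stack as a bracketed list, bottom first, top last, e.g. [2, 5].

(re-executing from step 4 with the substitution; state before step 4: [-76, 84])
step 4 (PUSH -97): [-76, 84, -97]
step 5 (DROP): [-76, 84]
step 6 (PUSH -97): [-76, 84, -97]

[-76, 84, -97]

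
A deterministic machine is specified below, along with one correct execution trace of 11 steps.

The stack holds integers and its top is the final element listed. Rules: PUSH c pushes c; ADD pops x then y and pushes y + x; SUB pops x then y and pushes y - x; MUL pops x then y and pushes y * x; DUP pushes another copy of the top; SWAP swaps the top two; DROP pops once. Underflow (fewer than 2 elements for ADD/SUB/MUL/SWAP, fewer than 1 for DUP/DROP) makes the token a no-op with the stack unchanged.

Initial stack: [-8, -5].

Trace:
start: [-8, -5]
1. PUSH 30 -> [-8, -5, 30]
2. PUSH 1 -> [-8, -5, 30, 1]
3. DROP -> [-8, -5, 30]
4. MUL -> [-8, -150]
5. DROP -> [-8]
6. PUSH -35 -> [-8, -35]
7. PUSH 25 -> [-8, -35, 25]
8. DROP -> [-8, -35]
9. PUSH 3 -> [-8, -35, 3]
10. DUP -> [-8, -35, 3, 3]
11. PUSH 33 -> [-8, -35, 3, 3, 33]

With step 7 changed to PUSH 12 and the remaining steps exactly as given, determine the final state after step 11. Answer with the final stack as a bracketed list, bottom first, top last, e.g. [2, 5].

[-8, -35, 3, 3, 33]

(re-executing from step 7 with the substitution; state before step 7: [-8, -35])
7. PUSH 12 -> [-8, -35, 12]
8. DROP -> [-8, -35]
9. PUSH 3 -> [-8, -35, 3]
10. DUP -> [-8, -35, 3, 3]
11. PUSH 33 -> [-8, -35, 3, 3, 33]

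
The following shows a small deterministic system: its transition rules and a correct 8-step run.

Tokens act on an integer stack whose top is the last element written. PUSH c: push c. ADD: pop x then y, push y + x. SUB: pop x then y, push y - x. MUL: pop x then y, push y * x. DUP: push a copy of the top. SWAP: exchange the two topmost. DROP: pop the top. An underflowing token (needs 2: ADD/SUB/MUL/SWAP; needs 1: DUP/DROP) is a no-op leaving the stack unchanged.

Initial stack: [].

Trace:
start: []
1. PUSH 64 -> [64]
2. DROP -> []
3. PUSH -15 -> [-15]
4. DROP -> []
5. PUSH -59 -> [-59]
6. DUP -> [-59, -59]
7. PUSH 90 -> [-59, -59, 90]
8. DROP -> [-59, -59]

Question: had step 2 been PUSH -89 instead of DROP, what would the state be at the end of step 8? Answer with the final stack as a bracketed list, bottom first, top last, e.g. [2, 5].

[64, -89, -59, -59]

(re-executing from step 2 with the substitution; state before step 2: [64])
2. PUSH -89 -> [64, -89]
3. PUSH -15 -> [64, -89, -15]
4. DROP -> [64, -89]
5. PUSH -59 -> [64, -89, -59]
6. DUP -> [64, -89, -59, -59]
7. PUSH 90 -> [64, -89, -59, -59, 90]
8. DROP -> [64, -89, -59, -59]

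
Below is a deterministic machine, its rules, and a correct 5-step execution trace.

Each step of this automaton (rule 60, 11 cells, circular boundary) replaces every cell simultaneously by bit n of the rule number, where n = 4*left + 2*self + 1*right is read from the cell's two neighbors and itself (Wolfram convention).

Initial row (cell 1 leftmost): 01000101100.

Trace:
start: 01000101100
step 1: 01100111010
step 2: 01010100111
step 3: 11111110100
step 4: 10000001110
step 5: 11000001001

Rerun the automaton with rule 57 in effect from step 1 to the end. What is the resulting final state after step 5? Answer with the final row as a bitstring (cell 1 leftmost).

01010110101

(re-executing steps 1..5 under rule 57; state before step 1: 01000101100)
step 1: 00110011011
step 2: 10101010110
step 3: 01010101101
step 4: 10101011010
step 5: 01010110101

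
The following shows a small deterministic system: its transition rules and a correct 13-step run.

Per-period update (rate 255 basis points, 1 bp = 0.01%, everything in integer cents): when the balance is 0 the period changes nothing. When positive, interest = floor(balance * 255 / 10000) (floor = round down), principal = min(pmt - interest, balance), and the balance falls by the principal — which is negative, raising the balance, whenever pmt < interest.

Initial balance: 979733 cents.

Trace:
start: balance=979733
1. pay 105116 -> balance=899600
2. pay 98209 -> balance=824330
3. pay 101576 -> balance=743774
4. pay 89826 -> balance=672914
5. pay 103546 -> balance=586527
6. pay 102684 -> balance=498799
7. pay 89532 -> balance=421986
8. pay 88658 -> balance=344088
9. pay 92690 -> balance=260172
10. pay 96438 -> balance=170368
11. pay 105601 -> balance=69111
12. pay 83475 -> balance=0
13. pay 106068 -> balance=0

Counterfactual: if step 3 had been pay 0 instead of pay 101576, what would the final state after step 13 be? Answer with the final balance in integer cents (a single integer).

(re-executing from step 3 with the substitution; state before step 3: balance=824330)
3. pay 0 -> balance=845350
4. pay 89826 -> balance=777080
5. pay 103546 -> balance=693349
6. pay 102684 -> balance=608345
7. pay 89532 -> balance=534325
8. pay 88658 -> balance=459292
9. pay 92690 -> balance=378313
10. pay 96438 -> balance=291521
11. pay 105601 -> balance=193353
12. pay 83475 -> balance=114808
13. pay 106068 -> balance=11667

11667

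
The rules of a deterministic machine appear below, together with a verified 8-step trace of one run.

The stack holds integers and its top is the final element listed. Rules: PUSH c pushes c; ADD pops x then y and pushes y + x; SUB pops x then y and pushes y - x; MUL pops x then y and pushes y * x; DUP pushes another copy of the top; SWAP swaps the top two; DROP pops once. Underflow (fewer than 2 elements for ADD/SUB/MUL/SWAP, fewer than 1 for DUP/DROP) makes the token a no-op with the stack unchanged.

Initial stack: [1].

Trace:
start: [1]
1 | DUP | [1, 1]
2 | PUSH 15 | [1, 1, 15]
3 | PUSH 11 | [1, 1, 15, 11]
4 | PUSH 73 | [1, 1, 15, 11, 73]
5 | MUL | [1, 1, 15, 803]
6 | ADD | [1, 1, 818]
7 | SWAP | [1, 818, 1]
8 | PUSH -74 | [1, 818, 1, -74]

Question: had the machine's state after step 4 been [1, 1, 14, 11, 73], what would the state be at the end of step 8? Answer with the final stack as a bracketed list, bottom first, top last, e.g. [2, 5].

[1, 817, 1, -74]

state after step 4 := [1, 1, 14, 11, 73]
5 | MUL | [1, 1, 14, 803]
6 | ADD | [1, 1, 817]
7 | SWAP | [1, 817, 1]
8 | PUSH -74 | [1, 817, 1, -74]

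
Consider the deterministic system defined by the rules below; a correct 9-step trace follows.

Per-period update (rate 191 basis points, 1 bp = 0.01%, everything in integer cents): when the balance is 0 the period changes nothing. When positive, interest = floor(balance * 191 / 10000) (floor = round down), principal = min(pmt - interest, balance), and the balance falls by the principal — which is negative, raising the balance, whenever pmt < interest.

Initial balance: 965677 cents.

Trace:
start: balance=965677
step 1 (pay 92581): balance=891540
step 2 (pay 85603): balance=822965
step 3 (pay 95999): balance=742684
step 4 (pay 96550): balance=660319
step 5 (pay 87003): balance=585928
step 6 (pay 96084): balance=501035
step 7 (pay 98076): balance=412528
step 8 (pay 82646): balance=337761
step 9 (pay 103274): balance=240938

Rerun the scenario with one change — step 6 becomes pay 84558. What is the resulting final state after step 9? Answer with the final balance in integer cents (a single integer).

253136

(re-executing from step 6 with the substitution; state before step 6: balance=585928)
step 6 (pay 84558): balance=512561
step 7 (pay 98076): balance=424274
step 8 (pay 82646): balance=349731
step 9 (pay 103274): balance=253136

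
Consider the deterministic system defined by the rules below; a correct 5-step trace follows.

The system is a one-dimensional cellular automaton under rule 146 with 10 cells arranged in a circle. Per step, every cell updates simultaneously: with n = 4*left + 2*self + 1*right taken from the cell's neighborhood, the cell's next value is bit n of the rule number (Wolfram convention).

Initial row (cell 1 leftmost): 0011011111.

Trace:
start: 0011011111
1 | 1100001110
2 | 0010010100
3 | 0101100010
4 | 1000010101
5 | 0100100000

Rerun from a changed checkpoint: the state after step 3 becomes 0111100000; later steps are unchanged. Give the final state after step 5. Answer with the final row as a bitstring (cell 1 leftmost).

state after step 3 := 0111100000
4 | 1011010000
5 | 0000001001

0000001001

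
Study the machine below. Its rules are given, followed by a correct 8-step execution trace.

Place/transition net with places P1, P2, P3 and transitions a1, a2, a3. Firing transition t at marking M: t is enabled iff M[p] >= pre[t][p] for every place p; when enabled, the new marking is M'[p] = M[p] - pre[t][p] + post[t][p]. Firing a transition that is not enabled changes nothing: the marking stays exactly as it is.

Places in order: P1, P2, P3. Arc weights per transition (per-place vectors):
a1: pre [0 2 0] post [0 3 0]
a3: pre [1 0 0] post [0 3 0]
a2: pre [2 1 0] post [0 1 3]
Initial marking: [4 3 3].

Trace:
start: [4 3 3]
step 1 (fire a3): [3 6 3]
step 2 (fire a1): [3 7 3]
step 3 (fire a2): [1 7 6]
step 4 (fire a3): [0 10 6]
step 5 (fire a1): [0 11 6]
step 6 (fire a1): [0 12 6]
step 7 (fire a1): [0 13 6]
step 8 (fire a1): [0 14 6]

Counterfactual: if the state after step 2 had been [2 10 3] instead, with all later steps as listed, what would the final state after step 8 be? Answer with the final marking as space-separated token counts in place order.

0 14 6

state after step 2 := [2 10 3]
step 3 (fire a2): [0 10 6]
step 4 (fire a3): [0 10 6]
step 5 (fire a1): [0 11 6]
step 6 (fire a1): [0 12 6]
step 7 (fire a1): [0 13 6]
step 8 (fire a1): [0 14 6]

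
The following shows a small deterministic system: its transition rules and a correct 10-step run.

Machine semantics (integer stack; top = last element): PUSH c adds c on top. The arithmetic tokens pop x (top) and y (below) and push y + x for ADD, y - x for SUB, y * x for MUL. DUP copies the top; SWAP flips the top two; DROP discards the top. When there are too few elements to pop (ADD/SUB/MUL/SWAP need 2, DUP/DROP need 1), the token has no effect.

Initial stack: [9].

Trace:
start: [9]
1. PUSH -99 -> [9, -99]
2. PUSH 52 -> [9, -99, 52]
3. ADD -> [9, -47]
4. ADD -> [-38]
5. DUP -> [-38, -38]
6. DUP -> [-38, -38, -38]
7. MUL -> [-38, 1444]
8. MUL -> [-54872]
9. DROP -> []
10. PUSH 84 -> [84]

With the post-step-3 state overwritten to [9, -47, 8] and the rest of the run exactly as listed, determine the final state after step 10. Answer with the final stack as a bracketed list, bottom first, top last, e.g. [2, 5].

state after step 3 := [9, -47, 8]
4. ADD -> [9, -39]
5. DUP -> [9, -39, -39]
6. DUP -> [9, -39, -39, -39]
7. MUL -> [9, -39, 1521]
8. MUL -> [9, -59319]
9. DROP -> [9]
10. PUSH 84 -> [9, 84]

[9, 84]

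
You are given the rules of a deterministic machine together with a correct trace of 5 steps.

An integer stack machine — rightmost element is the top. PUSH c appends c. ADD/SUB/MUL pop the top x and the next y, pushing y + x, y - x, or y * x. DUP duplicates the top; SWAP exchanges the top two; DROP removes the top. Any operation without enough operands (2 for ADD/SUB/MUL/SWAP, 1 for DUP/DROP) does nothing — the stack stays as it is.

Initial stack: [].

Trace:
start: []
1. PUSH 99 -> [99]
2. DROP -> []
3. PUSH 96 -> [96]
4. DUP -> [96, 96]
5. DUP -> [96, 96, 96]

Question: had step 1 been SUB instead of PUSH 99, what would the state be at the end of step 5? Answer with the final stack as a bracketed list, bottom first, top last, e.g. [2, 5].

[96, 96, 96]

(re-executing from step 1 with the substitution; state before step 1: [])
1. SUB -> []
2. DROP -> []
3. PUSH 96 -> [96]
4. DUP -> [96, 96]
5. DUP -> [96, 96, 96]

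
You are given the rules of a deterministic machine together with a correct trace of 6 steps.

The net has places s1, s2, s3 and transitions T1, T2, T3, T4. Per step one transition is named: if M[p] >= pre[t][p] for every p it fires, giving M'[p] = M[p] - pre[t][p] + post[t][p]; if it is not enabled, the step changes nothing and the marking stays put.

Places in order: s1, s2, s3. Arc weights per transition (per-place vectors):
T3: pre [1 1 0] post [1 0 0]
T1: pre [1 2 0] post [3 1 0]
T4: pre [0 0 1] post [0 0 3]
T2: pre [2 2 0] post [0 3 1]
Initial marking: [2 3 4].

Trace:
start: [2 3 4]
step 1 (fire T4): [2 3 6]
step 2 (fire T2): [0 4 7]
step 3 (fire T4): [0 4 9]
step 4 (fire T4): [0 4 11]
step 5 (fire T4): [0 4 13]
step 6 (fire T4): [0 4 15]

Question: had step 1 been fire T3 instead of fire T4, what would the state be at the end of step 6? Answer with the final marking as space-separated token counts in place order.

(re-executing from step 1 with the substitution; state before step 1: [2 3 4])
step 1 (fire T3): [2 2 4]
step 2 (fire T2): [0 3 5]
step 3 (fire T4): [0 3 7]
step 4 (fire T4): [0 3 9]
step 5 (fire T4): [0 3 11]
step 6 (fire T4): [0 3 13]

0 3 13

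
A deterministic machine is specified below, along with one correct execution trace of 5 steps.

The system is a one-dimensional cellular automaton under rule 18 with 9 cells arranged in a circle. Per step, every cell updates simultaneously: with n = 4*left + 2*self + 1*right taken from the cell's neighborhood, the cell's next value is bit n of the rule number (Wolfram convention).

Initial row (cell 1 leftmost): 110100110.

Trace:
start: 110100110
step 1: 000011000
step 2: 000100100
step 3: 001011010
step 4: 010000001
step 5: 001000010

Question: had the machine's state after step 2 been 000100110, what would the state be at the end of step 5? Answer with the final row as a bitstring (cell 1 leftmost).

001001000

state after step 2 := 000100110
step 3: 001011001
step 4: 110000110
step 5: 001001000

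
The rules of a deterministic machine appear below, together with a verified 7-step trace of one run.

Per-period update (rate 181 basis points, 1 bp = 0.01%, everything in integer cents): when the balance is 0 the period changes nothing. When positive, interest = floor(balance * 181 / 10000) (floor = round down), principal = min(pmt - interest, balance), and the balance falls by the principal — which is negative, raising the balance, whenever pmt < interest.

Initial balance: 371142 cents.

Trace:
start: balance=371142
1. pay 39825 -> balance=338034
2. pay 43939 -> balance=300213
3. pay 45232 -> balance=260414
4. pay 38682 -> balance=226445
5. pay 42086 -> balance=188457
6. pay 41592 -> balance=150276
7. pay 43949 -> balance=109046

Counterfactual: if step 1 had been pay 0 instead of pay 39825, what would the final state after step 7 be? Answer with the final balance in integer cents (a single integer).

153397

(re-executing from step 1 with the substitution; state before step 1: balance=371142)
1. pay 0 -> balance=377859
2. pay 43939 -> balance=340759
3. pay 45232 -> balance=301694
4. pay 38682 -> balance=268472
5. pay 42086 -> balance=231245
6. pay 41592 -> balance=193838
7. pay 43949 -> balance=153397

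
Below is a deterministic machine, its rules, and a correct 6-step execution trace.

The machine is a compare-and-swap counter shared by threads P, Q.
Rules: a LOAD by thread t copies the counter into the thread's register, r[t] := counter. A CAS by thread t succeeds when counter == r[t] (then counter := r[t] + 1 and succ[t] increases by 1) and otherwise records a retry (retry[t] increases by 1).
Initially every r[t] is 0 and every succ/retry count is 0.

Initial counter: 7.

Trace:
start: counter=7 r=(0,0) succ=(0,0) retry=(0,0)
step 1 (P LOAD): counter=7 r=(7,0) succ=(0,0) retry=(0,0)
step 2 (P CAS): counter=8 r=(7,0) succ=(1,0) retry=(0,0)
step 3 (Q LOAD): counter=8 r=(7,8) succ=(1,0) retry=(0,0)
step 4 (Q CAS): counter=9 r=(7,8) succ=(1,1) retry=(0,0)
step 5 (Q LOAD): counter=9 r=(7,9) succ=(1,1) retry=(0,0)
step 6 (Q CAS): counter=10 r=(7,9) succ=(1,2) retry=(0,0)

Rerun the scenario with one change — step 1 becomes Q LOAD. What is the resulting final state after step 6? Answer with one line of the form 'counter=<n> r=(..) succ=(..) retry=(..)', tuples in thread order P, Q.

counter=9 r=(0,8) succ=(0,2) retry=(1,0)

(re-executing from step 1 with the substitution; state before step 1: counter=7 r=(0,0) succ=(0,0) retry=(0,0))
step 1 (Q LOAD): counter=7 r=(0,7) succ=(0,0) retry=(0,0)
step 2 (P CAS): counter=7 r=(0,7) succ=(0,0) retry=(1,0)
step 3 (Q LOAD): counter=7 r=(0,7) succ=(0,0) retry=(1,0)
step 4 (Q CAS): counter=8 r=(0,7) succ=(0,1) retry=(1,0)
step 5 (Q LOAD): counter=8 r=(0,8) succ=(0,1) retry=(1,0)
step 6 (Q CAS): counter=9 r=(0,8) succ=(0,2) retry=(1,0)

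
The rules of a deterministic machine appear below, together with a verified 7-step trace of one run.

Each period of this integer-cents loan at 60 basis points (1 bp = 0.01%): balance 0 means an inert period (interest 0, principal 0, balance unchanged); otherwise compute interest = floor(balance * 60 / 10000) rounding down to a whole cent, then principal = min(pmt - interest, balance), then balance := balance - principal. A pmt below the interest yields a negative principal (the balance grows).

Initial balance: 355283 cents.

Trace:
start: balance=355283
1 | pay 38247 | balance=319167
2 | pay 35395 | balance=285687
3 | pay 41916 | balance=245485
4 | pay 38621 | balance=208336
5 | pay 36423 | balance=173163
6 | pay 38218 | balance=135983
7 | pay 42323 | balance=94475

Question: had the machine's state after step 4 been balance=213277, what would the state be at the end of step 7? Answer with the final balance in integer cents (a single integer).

99505

state after step 4 := balance=213277
5 | pay 36423 | balance=178133
6 | pay 38218 | balance=140983
7 | pay 42323 | balance=99505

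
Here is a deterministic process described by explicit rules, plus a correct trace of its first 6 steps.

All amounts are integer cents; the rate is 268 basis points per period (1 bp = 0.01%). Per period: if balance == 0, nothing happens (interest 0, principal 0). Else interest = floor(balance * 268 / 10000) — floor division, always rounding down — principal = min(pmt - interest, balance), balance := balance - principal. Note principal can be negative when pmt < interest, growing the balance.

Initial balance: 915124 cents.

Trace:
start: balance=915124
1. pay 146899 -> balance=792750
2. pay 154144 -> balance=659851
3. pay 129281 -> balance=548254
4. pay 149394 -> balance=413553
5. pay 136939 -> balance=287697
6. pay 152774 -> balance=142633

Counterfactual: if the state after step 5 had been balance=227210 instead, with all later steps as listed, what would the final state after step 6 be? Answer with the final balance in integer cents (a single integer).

state after step 5 := balance=227210
6. pay 152774 -> balance=80525

80525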